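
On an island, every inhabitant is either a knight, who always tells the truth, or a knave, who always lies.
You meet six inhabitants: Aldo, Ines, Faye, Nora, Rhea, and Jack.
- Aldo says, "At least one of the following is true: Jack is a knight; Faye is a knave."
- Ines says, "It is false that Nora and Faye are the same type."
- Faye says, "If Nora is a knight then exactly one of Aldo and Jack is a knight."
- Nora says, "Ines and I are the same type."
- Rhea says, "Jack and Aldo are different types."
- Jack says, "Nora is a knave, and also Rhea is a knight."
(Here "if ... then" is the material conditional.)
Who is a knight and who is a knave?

Aldo (knave): "at least one of the following is true: Jack is a knight; Faye is a knave" — False. ✓
Since Ines is a knight, "it is false that Nora and Faye are the same type" needs to be true, which holds.
Since Faye is a knight, "if Nora is a knight then exactly one of Aldo and Jack is a knight" needs to be true, which holds.
Since Nora is a knave, "Ines and I are the same type" needs to be False, which holds.
Rhea is a knave, and the claim "Jack and Aldo are different types" is indeed False.
Jack is a knave, and the claim "Nora is a knave, and also Rhea is a knight" is indeed False.

Knights: Ines and Faye. Knaves: Aldo, Nora, Rhea, and Jack.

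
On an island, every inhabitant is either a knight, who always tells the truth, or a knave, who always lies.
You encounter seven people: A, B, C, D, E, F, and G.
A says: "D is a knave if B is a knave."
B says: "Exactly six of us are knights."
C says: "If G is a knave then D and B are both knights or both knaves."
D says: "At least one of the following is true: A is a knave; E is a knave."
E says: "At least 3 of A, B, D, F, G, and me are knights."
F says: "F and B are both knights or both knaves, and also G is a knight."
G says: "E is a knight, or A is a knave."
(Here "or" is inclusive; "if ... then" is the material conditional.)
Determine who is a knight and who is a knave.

A is a knight, B is a knight, C is a knight, D is a knave, E is a knight, F is a knight, and G is a knight.

A is a knight; "D is a knave if B is a knave" is true, as required.
B is a knight, and the claim "exactly six of us are knights" is indeed true.
C is a knight, so "if G is a knave then D and B are both knights or both knaves" must be true — and it is.
D (knave): "at least one of the following is true: A is a knave; E is a knave" — false. ✓
E is a knight, so "at least 3 of A, B, D, F, G, and me are knights" must be true — and it is.
As a knight, F's statement "F and B are both knights or both knaves, and also G is a knight" should be true; it is.
As a knight, G's statement "E is a knight, or A is a knave" should be true; it is.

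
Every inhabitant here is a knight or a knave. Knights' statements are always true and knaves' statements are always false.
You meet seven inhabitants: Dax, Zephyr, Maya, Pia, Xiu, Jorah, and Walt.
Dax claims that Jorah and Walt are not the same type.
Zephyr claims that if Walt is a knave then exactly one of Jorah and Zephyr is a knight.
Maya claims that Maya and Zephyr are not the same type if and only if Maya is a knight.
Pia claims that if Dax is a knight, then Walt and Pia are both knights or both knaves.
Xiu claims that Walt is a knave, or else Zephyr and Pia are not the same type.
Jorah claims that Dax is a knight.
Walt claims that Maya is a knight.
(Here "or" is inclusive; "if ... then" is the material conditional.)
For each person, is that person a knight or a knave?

Dax is a knave; "Jorah and Walt are not the same type" is False, as required.
Zephyr is a knight, and the claim "if Walt is a knave then exactly one of Jorah and Zephyr is a knight" is indeed true.
As a knave, Maya's statement "Maya and Zephyr are not the same type if and only if Maya is a knight" should be False; it is.
Pia is a knight; "if Dax is a knight, then Walt and Pia are both knights or both knaves" is true, as required.
Xiu is a knight, so "Walt is a knave, or else Zephyr and Pia are not the same type" must be true — and it is.
Jorah is a knave; "Dax is a knight" is False, as required.
As a knave, Walt's statement "Maya is a knight" should be False; it is.

Dax is a knave, Zephyr is a knight, Maya is a knave, Pia is a knight, Xiu is a knight, Jorah is a knave, and Walt is a knave.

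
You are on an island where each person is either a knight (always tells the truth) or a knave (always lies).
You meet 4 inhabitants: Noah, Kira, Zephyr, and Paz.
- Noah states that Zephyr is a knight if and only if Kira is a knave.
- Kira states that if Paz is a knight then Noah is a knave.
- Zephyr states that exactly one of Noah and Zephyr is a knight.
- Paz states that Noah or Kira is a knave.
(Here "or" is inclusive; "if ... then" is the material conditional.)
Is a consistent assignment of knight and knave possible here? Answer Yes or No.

One consistent assignment: Noah=knave, Kira=knight, Zephyr=knight, Paz=knight.

Yes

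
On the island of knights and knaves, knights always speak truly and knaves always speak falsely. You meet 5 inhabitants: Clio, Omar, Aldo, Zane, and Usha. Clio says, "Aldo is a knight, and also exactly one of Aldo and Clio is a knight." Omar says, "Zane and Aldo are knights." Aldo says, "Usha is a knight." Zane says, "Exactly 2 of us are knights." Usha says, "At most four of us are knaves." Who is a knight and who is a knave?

Clio is a knave, Omar is a knave, Aldo is a knave, Zane is a knave, and Usha is a knave.

Since Clio is a knave, "Aldo is a knight, and also exactly one of Aldo and Clio is a knight" needs to be false, which holds.
As a knave, Omar's statement "Zane and Aldo are knights" should be false; it is.
Aldo (knave): "Usha is a knight" — false. ✓
Zane is a knave, so "exactly 2 of us are knights" must be false — and it is.
As a knave, Usha's statement "at most four of us are knaves" should be false; it is.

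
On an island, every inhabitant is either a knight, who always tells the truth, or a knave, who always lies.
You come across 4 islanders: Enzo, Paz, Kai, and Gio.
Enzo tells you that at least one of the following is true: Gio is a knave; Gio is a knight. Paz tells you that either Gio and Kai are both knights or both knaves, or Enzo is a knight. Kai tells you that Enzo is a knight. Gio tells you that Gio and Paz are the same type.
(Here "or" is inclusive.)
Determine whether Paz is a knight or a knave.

Consistent assignments: {Enzo=knight, Paz=knight, Kai=knight, Gio=knight}; {Enzo=knight, Paz=knight, Kai=knight, Gio=knave}
In every consistent assignment, Paz is a knight.

Paz is a knight.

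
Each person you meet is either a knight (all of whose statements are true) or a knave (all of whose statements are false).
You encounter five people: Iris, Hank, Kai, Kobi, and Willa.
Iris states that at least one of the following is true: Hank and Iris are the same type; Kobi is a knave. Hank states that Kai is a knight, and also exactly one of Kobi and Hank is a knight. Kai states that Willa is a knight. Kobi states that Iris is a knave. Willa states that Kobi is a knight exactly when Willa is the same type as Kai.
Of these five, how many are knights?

The unique consistent assignment is Iris=knight, Hank=knave, Kai=knave, Kobi=knave, Willa=knave.
That has 1 knight.

1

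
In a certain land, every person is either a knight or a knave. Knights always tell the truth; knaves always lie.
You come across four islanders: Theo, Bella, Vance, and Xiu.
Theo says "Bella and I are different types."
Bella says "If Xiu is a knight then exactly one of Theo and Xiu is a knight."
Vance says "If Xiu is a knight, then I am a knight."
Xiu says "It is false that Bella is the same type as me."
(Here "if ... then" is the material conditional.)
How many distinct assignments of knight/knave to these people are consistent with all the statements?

2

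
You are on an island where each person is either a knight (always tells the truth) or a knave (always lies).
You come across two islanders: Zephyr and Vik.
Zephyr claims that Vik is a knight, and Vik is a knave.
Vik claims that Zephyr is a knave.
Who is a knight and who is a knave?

Suppose Zephyr is a knight. Then Zephyr's statement "Vik is a knight, and Vik is a knave" would have to be true. Checking the 2 ways to assign the others, none is consistent with every speaker.
(For instance, with Vik=knight, Zephyr's claim "Vik is a knight, and Vik is a knave" comes out false where it would need to be true.)
So Zephyr must be a knave, making "Vik is a knight, and Vik is a knave" false. Taking Zephyr=knave, Vik=knight, each remaining statement checks out:
  Vik (knight): "Zephyr is a knave" — true. ✓
This is the unique consistent assignment.

Zephyr is a knave and Vik is a knight.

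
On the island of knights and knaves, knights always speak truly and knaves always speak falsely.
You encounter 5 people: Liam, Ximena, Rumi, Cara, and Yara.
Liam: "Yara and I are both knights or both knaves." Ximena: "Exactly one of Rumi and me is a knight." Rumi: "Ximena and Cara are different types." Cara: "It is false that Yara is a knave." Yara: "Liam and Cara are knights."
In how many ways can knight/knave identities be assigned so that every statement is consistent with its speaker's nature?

1

Consistent assignments:
  Liam=knight, Ximena=knight, Rumi=knave, Cara=knight, Yara=knight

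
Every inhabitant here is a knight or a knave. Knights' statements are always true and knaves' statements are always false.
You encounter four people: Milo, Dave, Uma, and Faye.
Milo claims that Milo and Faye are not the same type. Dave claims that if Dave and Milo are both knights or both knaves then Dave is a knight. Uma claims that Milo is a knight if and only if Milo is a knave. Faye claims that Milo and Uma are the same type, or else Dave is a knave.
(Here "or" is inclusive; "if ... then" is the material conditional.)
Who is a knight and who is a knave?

Knights: Milo and Dave. Knaves: Uma and Faye.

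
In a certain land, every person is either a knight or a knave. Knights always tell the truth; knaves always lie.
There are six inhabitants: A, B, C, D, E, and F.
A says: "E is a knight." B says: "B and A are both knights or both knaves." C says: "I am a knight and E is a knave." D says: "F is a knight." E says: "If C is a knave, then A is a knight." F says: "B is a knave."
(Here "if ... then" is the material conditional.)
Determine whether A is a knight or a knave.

A is a knight.

Consistent assignments: {A=knight, B=knight, C=knave, D=knave, E=knight, F=knave}; {A=knight, B=knave, C=knave, D=knight, E=knight, F=knight}
In every consistent assignment, A is a knight.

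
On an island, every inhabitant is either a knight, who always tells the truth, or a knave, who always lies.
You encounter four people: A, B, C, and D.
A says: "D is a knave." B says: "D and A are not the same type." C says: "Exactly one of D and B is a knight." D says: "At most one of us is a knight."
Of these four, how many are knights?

3

The unique consistent assignment is A=knight, B=knight, C=knight, D=knave.
That has 3 knights.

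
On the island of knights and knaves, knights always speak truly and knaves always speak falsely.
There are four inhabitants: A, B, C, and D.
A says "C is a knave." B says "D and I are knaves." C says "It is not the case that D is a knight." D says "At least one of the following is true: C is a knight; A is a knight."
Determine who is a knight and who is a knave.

Knights: A and D. Knaves: B and C.

A is a knight, so "C is a knave" must be true — and it is.
B is a knave, so "D and I are knaves" must be false — and it is.
C (knave): "it is not the case that D is a knight" — false. ✓
Since D is a knight, "at least one of the following is true: C is a knight; A is a knight" needs to be true, which holds.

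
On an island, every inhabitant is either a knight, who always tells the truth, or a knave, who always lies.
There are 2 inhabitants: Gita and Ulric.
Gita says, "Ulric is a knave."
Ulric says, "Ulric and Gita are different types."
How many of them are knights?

1

The unique consistent assignment is Gita=knave, Ulric=knight.
That has 1 knight.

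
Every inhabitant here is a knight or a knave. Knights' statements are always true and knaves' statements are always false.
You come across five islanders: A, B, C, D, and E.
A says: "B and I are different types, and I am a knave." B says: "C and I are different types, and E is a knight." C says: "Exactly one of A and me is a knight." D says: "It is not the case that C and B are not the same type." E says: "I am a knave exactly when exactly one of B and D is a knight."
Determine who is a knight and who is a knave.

A is a knave, so "B and I are different types, and I am a knave" must be False — and it is.
B is a knave, so "C and I are different types, and E is a knight" must be False — and it is.
C is a knight; "exactly one of A and me is a knight" is true, as required.
Since D is a knave, "it is not the case that C and B are not the same type" needs to be False, which holds.
E is a knave, so "I am a knave exactly when exactly one of B and D is a knight" must be False — and it is.

Knights: C. Knaves: A, B, D, and E.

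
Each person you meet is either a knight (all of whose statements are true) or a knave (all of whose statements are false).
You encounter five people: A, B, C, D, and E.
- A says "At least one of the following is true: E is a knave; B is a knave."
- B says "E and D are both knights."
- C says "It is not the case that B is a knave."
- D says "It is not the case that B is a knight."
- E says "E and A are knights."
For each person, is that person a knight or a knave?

A is a knight, B is a knave, C is a knave, D is a knight, and E is a knave.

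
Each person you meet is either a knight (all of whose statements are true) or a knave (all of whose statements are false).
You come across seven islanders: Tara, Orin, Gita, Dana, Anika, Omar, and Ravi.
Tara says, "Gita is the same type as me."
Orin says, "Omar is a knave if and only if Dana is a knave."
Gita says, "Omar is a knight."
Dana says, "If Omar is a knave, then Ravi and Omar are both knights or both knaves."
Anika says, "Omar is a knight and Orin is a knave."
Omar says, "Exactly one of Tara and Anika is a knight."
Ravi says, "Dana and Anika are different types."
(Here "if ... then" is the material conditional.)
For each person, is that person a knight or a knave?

As a knight, Tara's statement "Gita is the same type as me" should be True; it is.
Orin (knight): "Omar is a knave if and only if Dana is a knave" — True. ✓
Since Gita is a knight, "Omar is a knight" needs to be True, which holds.
As a knight, Dana's statement "if Omar is a knave, then Ravi and Omar are both knights or both knaves" should be True; it is.
Anika (knave): "Omar is a knight and Orin is a knave" — False. ✓
As a knight, Omar's statement "exactly one of Tara and Anika is a knight" should be True; it is.
Ravi (knight): "Dana and Anika are different types" — True. ✓

Tara is a knight, Orin is a knight, Gita is a knight, Dana is a knight, Anika is a knave, Omar is a knight, and Ravi is a knight.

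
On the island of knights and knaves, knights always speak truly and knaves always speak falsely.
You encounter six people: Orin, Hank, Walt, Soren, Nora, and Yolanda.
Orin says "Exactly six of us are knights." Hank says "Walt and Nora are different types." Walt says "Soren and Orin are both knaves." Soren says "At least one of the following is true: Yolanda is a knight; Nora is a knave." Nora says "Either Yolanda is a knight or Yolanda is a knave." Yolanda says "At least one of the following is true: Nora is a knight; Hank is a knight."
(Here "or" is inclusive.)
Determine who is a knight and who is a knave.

Orin is a knave, Hank is a knight, Walt is a knave, Soren is a knight, Nora is a knight, and Yolanda is a knight.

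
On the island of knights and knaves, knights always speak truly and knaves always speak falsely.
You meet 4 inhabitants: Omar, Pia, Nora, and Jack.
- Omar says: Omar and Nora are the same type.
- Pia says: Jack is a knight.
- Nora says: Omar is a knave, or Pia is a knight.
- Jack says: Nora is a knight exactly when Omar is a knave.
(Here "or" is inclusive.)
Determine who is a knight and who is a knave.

Knights: Pia, Nora, and Jack. Knaves: Omar.

Omar is a knave, and the claim "Omar and Nora are the same type" is indeed False.
Pia is a knight, and the claim "Jack is a knight" is indeed true.
Nora (knight): "Omar is a knave, or Pia is a knight" — true. ✓
Jack is a knight, so "Nora is a knight exactly when Omar is a knave" must be true — and it is.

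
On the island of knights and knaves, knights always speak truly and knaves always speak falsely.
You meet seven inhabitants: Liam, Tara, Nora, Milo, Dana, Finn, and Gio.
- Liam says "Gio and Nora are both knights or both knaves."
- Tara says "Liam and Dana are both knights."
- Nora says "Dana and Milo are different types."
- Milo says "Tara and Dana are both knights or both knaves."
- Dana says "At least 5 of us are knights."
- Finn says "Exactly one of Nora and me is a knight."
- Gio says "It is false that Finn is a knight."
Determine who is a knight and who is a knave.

Liam is a knight; "Gio and Nora are both knights or both knaves" is true, as required.
Since Tara is a knight, "Liam and Dana are both knights" needs to be true, which holds.
Nora is a knave, so "Dana and Milo are different types" must be false — and it is.
Milo is a knight; "Tara and Dana are both knights or both knaves" is true, as required.
Dana is a knight, and the claim "at least 5 of us are knights" is indeed true.
Since Finn is a knight, "exactly one of Nora and me is a knight" needs to be true, which holds.
As a knave, Gio's statement "it is false that Finn is a knight" should be false; it is.

Liam is a knight, Tara is a knight, Nora is a knave, Milo is a knight, Dana is a knight, Finn is a knight, and Gio is a knave.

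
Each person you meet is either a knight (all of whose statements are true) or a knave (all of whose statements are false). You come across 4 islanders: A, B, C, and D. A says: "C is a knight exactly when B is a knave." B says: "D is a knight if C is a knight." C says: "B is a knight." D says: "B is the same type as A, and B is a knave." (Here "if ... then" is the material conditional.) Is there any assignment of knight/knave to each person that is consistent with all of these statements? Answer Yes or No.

No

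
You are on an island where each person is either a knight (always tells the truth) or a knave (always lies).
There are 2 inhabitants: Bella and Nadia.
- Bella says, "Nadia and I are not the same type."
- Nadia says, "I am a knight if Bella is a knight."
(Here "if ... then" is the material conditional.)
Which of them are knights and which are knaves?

Bella is a knight and Nadia is a knave.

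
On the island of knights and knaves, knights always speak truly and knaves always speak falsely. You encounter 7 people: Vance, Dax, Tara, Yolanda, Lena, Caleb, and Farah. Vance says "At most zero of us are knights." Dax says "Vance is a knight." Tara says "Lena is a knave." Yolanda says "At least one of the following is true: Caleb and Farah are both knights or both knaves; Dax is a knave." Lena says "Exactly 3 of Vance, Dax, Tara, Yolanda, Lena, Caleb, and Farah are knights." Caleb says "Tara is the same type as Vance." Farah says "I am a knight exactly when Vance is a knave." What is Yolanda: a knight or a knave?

Yolanda is a knight.

Consistent assignments: {Vance=knave, Dax=knave, Tara=knight, Yolanda=knight, Lena=knave, Caleb=knave, Farah=knave}; {Vance=knave, Dax=knave, Tara=knave, Yolanda=knight, Lena=knight, Caleb=knight, Farah=knave}
In every consistent assignment, Yolanda is a knight.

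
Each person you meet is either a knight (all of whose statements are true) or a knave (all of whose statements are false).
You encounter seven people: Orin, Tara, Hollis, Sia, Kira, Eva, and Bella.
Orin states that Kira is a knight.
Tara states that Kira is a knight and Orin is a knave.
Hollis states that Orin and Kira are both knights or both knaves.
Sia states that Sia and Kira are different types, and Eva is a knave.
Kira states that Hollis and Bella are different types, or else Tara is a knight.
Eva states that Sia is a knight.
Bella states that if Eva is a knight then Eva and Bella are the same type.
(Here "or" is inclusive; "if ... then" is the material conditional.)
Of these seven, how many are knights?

The unique consistent assignment is Orin=knave, Tara=knave, Hollis=knight, Sia=knave, Kira=knave, Eva=knave, Bella=knight.
That has 2 knights.

2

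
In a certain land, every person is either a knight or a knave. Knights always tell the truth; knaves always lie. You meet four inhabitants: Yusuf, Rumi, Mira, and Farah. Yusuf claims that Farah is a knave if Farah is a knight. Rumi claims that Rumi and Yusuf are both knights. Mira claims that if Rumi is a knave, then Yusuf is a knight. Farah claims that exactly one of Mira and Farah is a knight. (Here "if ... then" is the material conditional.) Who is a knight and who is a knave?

Yusuf is a knave, Rumi is a knave, Mira is a knave, and Farah is a knight.

As a knave, Yusuf's statement "Farah is a knave if Farah is a knight" should be false; it is.
Rumi (knave): "Rumi and Yusuf are both knights" — false. ✓
Mira is a knave, and the claim "if Rumi is a knave, then Yusuf is a knight" is indeed false.
Since Farah is a knight, "exactly one of Mira and Farah is a knight" needs to be True, which holds.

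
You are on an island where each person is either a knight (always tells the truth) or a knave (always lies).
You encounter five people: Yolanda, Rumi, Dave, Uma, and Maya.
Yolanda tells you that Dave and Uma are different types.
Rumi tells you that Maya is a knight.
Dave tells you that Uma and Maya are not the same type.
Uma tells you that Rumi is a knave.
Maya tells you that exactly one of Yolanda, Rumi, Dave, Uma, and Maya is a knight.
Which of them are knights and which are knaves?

Yolanda is a knave, Rumi is a knave, Dave is a knight, Uma is a knight, and Maya is a knave.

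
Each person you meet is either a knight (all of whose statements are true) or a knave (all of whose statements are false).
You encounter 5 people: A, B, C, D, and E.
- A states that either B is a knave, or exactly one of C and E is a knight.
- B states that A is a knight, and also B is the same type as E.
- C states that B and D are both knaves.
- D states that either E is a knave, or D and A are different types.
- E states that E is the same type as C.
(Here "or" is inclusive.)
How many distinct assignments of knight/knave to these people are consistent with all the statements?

0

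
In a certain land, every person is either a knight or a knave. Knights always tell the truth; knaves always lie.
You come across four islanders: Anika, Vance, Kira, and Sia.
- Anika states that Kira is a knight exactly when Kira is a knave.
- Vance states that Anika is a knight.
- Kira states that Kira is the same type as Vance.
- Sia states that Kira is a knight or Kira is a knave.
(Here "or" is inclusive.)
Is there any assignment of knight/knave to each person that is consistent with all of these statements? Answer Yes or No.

No

Checking all 16 assignments, each has at least one speaker whose statement's truth value contradicts their type.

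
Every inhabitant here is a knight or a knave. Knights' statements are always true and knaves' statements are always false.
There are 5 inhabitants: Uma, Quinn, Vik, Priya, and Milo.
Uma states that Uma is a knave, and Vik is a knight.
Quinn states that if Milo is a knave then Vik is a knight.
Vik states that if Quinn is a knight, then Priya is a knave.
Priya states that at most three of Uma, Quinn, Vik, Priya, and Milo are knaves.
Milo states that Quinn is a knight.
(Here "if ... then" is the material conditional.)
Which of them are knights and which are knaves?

Since Uma is a knave, "Uma is a knave, and Vik is a knight" needs to be false, which holds.
Since Quinn is a knight, "if Milo is a knave then Vik is a knight" needs to be true, which holds.
Since Vik is a knave, "if Quinn is a knight, then Priya is a knave" needs to be false, which holds.
As a knight, Priya's statement "at most three of Uma, Quinn, Vik, Priya, and Milo are knaves" should be true; it is.
Since Milo is a knight, "Quinn is a knight" needs to be true, which holds.

Uma is a knave, Quinn is a knight, Vik is a knave, Priya is a knight, and Milo is a knight.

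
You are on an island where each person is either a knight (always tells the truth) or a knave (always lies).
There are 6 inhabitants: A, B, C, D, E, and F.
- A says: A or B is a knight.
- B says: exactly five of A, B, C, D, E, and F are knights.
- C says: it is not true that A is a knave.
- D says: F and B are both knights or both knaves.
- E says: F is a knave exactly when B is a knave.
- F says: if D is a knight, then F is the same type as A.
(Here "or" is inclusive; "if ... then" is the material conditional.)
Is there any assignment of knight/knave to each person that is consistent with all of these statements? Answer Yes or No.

One consistent assignment: A=knight, B=knave, C=knight, D=knight, E=knight, F=knave.

Yes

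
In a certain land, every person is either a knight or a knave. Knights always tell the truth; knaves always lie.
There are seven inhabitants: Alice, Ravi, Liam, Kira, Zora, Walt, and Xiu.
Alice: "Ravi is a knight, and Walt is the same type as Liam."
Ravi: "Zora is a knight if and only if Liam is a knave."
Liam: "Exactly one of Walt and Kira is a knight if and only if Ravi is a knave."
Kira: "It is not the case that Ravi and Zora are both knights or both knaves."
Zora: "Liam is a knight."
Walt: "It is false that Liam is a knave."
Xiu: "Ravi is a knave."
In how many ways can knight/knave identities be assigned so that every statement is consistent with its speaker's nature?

1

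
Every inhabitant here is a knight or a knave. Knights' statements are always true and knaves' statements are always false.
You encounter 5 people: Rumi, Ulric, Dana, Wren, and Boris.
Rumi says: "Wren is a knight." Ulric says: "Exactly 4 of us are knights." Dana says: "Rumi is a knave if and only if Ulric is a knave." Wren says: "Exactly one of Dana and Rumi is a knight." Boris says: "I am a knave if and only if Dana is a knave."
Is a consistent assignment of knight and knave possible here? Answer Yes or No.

No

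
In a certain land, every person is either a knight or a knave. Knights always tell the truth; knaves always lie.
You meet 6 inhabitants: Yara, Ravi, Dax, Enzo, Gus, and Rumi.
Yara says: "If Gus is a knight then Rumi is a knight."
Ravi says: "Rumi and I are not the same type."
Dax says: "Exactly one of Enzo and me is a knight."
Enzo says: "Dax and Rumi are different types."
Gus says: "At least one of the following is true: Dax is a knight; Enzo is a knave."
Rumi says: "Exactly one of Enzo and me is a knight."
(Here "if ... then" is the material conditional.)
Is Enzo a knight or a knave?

Enzo is a knave.

Consistent assignments: {Yara=knave, Ravi=knight, Dax=knave, Enzo=knave, Gus=knight, Rumi=knave}; {Yara=knave, Ravi=knave, Dax=knave, Enzo=knave, Gus=knight, Rumi=knave}
In every consistent assignment, Enzo is a knave.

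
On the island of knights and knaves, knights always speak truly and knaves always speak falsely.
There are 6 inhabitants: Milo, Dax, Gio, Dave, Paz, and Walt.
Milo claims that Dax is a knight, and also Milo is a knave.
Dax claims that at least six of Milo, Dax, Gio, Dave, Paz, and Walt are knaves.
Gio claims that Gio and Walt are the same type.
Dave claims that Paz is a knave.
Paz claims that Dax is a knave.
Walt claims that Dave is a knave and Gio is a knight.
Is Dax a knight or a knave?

Dax is a knave.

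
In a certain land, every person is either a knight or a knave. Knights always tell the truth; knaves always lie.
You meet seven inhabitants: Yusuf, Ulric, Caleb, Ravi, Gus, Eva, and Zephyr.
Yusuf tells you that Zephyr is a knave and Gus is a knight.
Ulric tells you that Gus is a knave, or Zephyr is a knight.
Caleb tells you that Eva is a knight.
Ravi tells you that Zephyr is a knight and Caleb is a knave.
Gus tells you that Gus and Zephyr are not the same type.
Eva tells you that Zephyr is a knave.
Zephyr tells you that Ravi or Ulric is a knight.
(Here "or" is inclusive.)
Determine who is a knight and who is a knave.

Yusuf is a knight, Ulric is a knave, Caleb is a knight, Ravi is a knave, Gus is a knight, Eva is a knight, and Zephyr is a knave.

Yusuf is a knight, so "Zephyr is a knave and Gus is a knight" must be True — and it is.
Ulric is a knave, so "Gus is a knave, or Zephyr is a knight" must be false — and it is.
As a knight, Caleb's statement "Eva is a knight" should be True; it is.
Ravi (knave): "Zephyr is a knight and Caleb is a knave" — false. ✓
Gus (knight): "Gus and Zephyr are not the same type" — True. ✓
Eva is a knight, and the claim "Zephyr is a knave" is indeed True.
Since Zephyr is a knave, "Ravi or Ulric is a knight" needs to be false, which holds.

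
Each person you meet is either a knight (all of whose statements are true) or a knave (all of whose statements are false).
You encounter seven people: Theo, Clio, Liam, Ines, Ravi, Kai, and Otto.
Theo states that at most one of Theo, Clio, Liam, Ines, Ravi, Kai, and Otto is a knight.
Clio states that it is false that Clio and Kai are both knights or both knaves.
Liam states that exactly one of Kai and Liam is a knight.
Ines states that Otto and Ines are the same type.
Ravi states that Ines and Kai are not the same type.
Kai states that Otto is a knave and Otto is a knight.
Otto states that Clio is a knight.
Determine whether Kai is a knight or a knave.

Kai is a knave.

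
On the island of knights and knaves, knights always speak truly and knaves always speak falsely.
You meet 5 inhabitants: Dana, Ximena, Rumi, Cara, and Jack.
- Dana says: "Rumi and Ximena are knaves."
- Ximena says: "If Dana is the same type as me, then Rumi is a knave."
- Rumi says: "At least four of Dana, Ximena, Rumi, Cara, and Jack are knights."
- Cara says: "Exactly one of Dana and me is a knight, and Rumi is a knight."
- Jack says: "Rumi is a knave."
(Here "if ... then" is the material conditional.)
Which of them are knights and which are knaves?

Dana is a knave, Ximena is a knight, Rumi is a knave, Cara is a knave, and Jack is a knight.

Suppose Dana is a knight. Then Dana's statement "Rumi and Ximena are knaves" would have to be true. Checking the 16 ways to assign the others, none is consistent with every speaker.
(For instance, with Ximena=knight, Rumi=knave, Cara=knave, Jack=knight, Dana's claim "Rumi and Ximena are knaves" comes out false where it would need to be true.)
So Dana must be a knave, making "Rumi and Ximena are knaves" false. Taking Dana=knave, Ximena=knight, Rumi=knave, Cara=knave, Jack=knight, each remaining statement checks out:
  Ximena (knight): "if Dana is the same type as me, then Rumi is a knave" — true. ✓
  Rumi (knave): "at least four of Dana, Ximena, Rumi, Cara, and Jack are knights" — false. ✓
  Cara (knave): "exactly one of Dana and me is a knight, and Rumi is a knight" — false. ✓
  Jack (knight): "Rumi is a knave" — true. ✓
This is the unique consistent assignment.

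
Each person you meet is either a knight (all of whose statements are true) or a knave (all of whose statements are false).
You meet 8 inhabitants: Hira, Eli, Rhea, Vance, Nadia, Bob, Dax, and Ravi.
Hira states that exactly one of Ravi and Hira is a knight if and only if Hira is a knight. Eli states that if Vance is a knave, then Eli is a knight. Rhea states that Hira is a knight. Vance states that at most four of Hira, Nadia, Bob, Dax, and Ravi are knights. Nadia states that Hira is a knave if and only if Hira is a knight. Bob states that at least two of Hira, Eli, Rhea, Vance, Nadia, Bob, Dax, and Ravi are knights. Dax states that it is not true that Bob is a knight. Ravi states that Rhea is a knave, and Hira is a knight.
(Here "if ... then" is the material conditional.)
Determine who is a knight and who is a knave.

Hira is a knight; "exactly one of Ravi and Hira is a knight if and only if Hira is a knight" is true, as required.
Since Eli is a knight, "if Vance is a knave, then Eli is a knight" needs to be true, which holds.
As a knight, Rhea's statement "Hira is a knight" should be true; it is.
Vance is a knight; "at most four of Hira, Nadia, Bob, Dax, and Ravi are knights" is true, as required.
Since Nadia is a knave, "Hira is a knave if and only if Hira is a knight" needs to be false, which holds.
As a knight, Bob's statement "at least two of Hira, Eli, Rhea, Vance, Nadia, Bob, Dax, and Ravi are knights" should be true; it is.
As a knave, Dax's statement "it is not true that Bob is a knight" should be false; it is.
Since Ravi is a knave, "Rhea is a knave, and Hira is a knight" needs to be false, which holds.

Hira is a knight, Eli is a knight, Rhea is a knight, Vance is a knight, Nadia is a knave, Bob is a knight, Dax is a knave, and Ravi is a knave.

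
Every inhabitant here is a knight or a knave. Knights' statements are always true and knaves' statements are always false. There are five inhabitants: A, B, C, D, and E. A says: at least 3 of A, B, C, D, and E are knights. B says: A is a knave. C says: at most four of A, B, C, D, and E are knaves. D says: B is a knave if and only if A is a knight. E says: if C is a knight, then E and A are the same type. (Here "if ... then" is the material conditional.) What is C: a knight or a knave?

Consistent assignments: {A=knight, B=knave, C=knight, D=knight, E=knight}; {A=knight, B=knave, C=knight, D=knight, E=knave}
In every consistent assignment, C is a knight.

C is a knight.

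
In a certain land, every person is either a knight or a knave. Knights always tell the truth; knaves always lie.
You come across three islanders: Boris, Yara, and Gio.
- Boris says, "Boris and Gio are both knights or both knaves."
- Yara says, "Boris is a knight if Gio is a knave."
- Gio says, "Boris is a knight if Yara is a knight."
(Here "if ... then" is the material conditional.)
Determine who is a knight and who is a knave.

Boris is a knight, Yara is a knight, and Gio is a knight.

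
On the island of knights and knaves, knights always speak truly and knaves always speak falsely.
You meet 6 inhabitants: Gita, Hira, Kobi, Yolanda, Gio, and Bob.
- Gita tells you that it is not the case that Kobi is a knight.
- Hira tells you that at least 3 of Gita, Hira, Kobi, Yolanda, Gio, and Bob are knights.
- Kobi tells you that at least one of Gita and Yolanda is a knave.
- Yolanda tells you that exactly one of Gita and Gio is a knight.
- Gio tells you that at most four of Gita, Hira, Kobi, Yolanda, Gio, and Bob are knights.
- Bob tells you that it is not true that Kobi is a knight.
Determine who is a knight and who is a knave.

Gita is a knave, Hira is a knight, Kobi is a knight, Yolanda is a knight, Gio is a knight, and Bob is a knave.

Since Gita is a knave, "it is not the case that Kobi is a knight" needs to be false, which holds.
As a knight, Hira's statement "at least 3 of Gita, Hira, Kobi, Yolanda, Gio, and Bob are knights" should be True; it is.
Kobi is a knight, so "at least one of Gita and Yolanda is a knave" must be True — and it is.
Yolanda is a knight, so "exactly one of Gita and Gio is a knight" must be True — and it is.
As a knight, Gio's statement "at most four of Gita, Hira, Kobi, Yolanda, Gio, and Bob are knights" should be True; it is.
Since Bob is a knave, "it is not true that Kobi is a knight" needs to be false, which holds.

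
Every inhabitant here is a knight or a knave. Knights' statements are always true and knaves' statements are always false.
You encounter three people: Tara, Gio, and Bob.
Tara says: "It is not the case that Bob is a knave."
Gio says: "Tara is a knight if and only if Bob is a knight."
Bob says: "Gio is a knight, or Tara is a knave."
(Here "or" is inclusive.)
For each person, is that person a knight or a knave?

Tara is a knight, Gio is a knight, and Bob is a knight.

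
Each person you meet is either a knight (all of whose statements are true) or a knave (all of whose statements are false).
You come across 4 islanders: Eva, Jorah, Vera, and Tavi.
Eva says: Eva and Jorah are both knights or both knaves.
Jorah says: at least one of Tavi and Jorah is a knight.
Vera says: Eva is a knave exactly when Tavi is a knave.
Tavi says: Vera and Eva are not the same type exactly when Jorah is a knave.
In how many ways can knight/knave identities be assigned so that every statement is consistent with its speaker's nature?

4

Consistent assignments:
  Eva=knight, Jorah=knight, Vera=knight, Tavi=knight
  Eva=knight, Jorah=knight, Vera=knave, Tavi=knave
  Eva=knave, Jorah=knight, Vera=knight, Tavi=knave
  Eva=knave, Jorah=knight, Vera=knave, Tavi=knight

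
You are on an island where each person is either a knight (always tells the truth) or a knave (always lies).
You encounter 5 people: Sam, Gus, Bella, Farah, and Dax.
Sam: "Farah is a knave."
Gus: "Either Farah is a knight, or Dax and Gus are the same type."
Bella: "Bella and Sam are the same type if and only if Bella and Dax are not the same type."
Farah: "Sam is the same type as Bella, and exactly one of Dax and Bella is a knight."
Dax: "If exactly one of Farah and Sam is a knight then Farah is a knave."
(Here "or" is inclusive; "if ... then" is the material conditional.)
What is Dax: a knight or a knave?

Dax is a knight.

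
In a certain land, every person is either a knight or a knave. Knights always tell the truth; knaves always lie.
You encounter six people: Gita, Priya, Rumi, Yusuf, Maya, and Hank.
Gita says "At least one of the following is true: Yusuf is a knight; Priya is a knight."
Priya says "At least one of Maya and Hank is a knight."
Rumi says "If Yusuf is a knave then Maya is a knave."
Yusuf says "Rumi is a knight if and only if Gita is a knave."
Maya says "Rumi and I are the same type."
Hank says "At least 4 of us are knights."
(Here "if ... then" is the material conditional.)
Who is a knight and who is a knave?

Gita is a knight, Priya is a knight, Rumi is a knight, Yusuf is a knave, Maya is a knave, and Hank is a knight.

As a knight, Gita's statement "at least one of the following is true: Yusuf is a knight; Priya is a knight" should be true; it is.
Priya is a knight, and the claim "at least one of Maya and Hank is a knight" is indeed true.
Rumi is a knight; "if Yusuf is a knave then Maya is a knave" is true, as required.
As a knave, Yusuf's statement "Rumi is a knight if and only if Gita is a knave" should be False; it is.
Maya is a knave, so "Rumi and I are the same type" must be False — and it is.
Hank is a knight, so "at least 4 of us are knights" must be true — and it is.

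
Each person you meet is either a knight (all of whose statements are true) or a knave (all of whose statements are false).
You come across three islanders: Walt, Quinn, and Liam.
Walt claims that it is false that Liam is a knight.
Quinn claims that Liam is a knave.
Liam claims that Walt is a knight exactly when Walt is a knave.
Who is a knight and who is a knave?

Walt is a knight, Quinn is a knight, and Liam is a knave.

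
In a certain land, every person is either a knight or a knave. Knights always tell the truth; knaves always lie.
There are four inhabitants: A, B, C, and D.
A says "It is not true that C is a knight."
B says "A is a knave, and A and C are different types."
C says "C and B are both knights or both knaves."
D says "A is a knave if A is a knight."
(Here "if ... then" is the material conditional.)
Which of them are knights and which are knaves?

A is a knave, B is a knight, C is a knight, and D is a knight.

A is a knave, and the claim "it is not true that C is a knight" is indeed false.
Since B is a knight, "A is a knave, and A and C are different types" needs to be true, which holds.
C (knight): "C and B are both knights or both knaves" — true. ✓
D is a knight, so "A is a knave if A is a knight" must be true — and it is.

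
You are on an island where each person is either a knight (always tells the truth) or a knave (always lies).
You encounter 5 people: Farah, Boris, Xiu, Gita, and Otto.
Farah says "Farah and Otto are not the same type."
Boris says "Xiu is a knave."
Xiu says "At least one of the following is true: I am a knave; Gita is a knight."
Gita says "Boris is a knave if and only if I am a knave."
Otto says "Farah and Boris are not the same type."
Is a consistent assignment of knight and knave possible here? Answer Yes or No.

No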